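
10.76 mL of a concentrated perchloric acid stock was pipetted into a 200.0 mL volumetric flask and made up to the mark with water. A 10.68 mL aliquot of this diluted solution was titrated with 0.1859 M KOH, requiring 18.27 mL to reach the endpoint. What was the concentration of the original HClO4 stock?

5.91 M

n(KOH) = 0.1859 x 0.01827 = 0.003396 mol.
n(HClO4) in the aliquot = 0.003396 mol.
[diluted HClO4] = 0.003396 / 0.01068 = 0.3180 M.
Dilution factor = 200.0/10.76 = 18.59, so [stock] = 0.3180 x 18.59 = 5.91 M.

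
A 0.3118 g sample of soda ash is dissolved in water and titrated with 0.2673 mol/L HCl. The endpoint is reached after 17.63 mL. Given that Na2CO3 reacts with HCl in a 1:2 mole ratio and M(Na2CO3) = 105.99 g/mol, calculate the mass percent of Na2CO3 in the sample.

n(HCl) = 0.2673 x 0.01763 = 0.004712 mol.
n(Na2CO3) = 0.004712 / 2 = 0.002356 mol.
mass of Na2CO3 = 0.002356 x 105.99 = 0.2497 g.
% purity = 0.2497 / 0.3118 x 100 = 80.1%.

80.1%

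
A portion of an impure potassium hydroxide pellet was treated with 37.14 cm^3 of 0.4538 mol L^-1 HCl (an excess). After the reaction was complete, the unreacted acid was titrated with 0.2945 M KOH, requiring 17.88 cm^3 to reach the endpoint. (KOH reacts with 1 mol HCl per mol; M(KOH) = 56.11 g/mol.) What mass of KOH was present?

0.650 g

Total n(HCl) added = 0.4538 x 0.03714 = 0.01685 mol.
n(KOH) used = 0.2945 x 0.01788 = 0.005266 mol, which equals the excess n(HCl).
So n(HCl) consumed by the sample = 0.01685 - 0.005266 = 0.01159 mol.
n(KOH) = 0.01159 / 1 = 0.01159 mol.
mass = 0.01159 mol x 56.11 g/mol = 0.650 g.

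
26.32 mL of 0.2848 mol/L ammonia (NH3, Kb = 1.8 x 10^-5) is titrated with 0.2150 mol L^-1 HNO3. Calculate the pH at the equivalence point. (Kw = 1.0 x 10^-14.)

5.08

n(NH3) = 0.2848 x 0.02632 = 0.007496 mol; V(HNO3) at equivalence = 0.007496/0.2150 = 0.03486 L.
At equivalence the base is fully converted to NH4+; total volume = 0.06118 L, so [NH4+] = 0.007496/0.06118 = 0.1225 M.
Ka(NH4+) = Kw/Kb = 1.0e-14 / 1.8 x 10^-5 = 5.56e-10.
[H^+] = sqrt(Ka x [NH4+]) = sqrt(5.56e-10 x 0.1225) = 8.25e-6 M.
pH = -log(8.25e-6) = 5.08.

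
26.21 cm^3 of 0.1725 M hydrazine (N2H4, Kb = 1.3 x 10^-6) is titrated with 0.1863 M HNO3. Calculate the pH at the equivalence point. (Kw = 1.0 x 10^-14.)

n(N2H4) = 0.1725 x 0.02621 = 0.004521 mol; V(HNO3) at equivalence = 0.004521/0.1863 = 0.02427 L.
At equivalence the base is fully converted to N2H5+; total volume = 0.05048 L, so [N2H5+] = 0.004521/0.05048 = 0.08957 M.
Ka(N2H5+) = Kw/Kb = 1.0e-14 / 1.3 x 10^-6 = 7.69e-9.
[H^+] = sqrt(Ka x [N2H5+]) = sqrt(7.69e-9 x 0.08957) = 2.62e-5 M.
pH = -log(2.62e-5) = 4.58.

4.58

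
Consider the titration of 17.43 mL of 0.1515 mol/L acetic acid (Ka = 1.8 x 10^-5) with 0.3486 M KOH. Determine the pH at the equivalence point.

n(CH3COOH) = 0.1515 x 0.01743 = 0.002641 mol; V(KOH) at equivalence = 0.002641/0.3486 = 0.007575 L.
At equivalence all the acid is converted to CH3COO-; total volume = 0.01743 + 0.007575 = 0.02500 L, so [CH3COO-] = 0.002641/0.02500 = 0.1056 M.
Kb = Kw/Ka = 1.0e-14 / 1.8 x 10^-5 = 5.56e-10.
[OH^-] = sqrt(Kb x [CH3COO-]) = sqrt(5.56e-10 x 0.1056) = 7.66e-6 M.
pOH = 5.12, so pH = 14.00 - 5.12 = 8.88.

8.88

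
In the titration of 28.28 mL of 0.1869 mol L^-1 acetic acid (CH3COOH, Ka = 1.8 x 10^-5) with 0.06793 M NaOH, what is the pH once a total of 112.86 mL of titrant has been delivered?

12.23

n(acid) = 0.1869 x 0.02828 = 0.005286 mol; n(NaOH) added = 0.06793 x 0.1129 = 0.007667 mol.
Base is in excess by 0.007667 - 0.005286 = 0.002381 mol in a total volume of 0.1411 L.
[OH^-] = 0.002381/0.1411 = 0.01687 M, so pOH = 1.77 and pH = 14.00 - 1.77 = 12.23.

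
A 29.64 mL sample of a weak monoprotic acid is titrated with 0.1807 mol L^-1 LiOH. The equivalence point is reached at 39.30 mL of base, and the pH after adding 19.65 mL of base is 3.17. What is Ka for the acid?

19.65 mL is half of the equivalence volume, so this is the half-equivalence point where [HA] = [A^-].
At half-equivalence pH = pKa, so pKa = 3.17.
Ka = 10^(-3.17) = 6.8 x 10^-4.

6.8 x 10^-4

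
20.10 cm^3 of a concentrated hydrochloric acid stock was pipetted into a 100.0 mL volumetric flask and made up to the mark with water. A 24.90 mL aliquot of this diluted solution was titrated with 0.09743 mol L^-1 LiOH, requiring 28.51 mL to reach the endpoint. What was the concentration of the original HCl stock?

n(LiOH) = 0.09743 x 0.02851 = 0.002778 mol.
n(HCl) in the aliquot = 0.002778 mol.
[diluted HCl] = 0.002778 / 0.02490 = 0.1116 M.
Dilution factor = 100.0/20.10 = 4.975, so [stock] = 0.1116 x 4.975 = 0.555 M.

0.555 M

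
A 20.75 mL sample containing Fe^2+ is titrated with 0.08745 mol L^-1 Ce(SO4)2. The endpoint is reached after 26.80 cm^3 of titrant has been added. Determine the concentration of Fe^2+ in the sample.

n(Ce(SO4)2) = 0.08745 x 0.02680 = 0.002344 mol.
From the balanced equation, 1 mol Ce(SO4)2 reacts with 1 mol Fe^2+, so n(Fe^2+) = 0.002344 x 1/1 = 0.002344 mol.
[Fe^2+] = 0.002344 / 0.02075 L = 0.113 M.

0.113 M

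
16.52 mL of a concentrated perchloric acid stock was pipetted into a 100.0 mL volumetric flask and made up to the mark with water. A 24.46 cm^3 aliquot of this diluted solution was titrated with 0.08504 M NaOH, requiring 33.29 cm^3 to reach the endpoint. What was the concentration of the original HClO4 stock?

0.701 M

n(NaOH) = 0.08504 x 0.03329 = 0.002831 mol.
n(HClO4) in the aliquot = 0.002831 mol.
[diluted HClO4] = 0.002831 / 0.02446 = 0.1157 M.
Dilution factor = 100.0/16.52 = 6.053, so [stock] = 0.1157 x 6.053 = 0.701 M.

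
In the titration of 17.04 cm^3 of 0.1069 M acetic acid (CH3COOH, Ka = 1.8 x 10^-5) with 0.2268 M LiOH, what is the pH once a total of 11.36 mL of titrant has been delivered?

n(acid) = 0.1069 x 0.01704 = 0.001822 mol; n(LiOH) added = 0.2268 x 0.01136 = 0.002576 mol.
Base is in excess by 0.002576 - 0.001822 = 0.0007549 mol in a total volume of 0.02840 L.
[OH^-] = 0.0007549/0.02840 = 0.02658 M, so pOH = 1.58 and pH = 14.00 - 1.58 = 12.42.

12.42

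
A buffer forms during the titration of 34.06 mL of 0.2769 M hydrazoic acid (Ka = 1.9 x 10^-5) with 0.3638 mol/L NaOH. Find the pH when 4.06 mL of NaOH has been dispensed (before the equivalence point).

Initial n(HN3) = 0.2769 x 0.03406 = 0.009431 mol.
n(NaOH) added = 0.3638 x 0.004060 = 0.001477 mol, converting that many moles of HN3 to N3-.
Remaining n(HN3) = 0.007954 mol; n(N3-) = 0.001477 mol.
By Henderson-Hasselbalch, pH = pKa + log([A^-]/[HA]) = 4.72 + log(0.001477/0.007954) = 4.72 + (-0.73) = 3.99.

3.99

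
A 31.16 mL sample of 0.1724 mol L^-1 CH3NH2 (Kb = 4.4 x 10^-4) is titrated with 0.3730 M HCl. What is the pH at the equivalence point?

n(CH3NH2) = 0.1724 x 0.03116 = 0.005372 mol; V(HCl) at equivalence = 0.005372/0.3730 = 0.01440 L.
At equivalence the base is fully converted to CH3NH3+; total volume = 0.04556 L, so [CH3NH3+] = 0.005372/0.04556 = 0.1179 M.
Ka(CH3NH3+) = Kw/Kb = 1.0e-14 / 4.4 x 10^-4 = 2.27e-11.
[H^+] = sqrt(Ka x [CH3NH3+]) = sqrt(2.27e-11 x 0.1179) = 1.64e-6 M.
pH = -log(1.64e-6) = 5.79.

5.79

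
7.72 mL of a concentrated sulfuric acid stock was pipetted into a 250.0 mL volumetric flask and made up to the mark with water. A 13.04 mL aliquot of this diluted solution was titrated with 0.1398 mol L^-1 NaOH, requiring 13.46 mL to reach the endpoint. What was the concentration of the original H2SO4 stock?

n(NaOH) = 0.1398 x 0.01346 = 0.001882 mol.
n(H2SO4) in the aliquot = 0.001882 x 1/2 = 0.0009409 mol.
[diluted H2SO4] = 0.0009409 / 0.01304 = 0.07215 M.
Dilution factor = 250.0/7.720 = 32.38, so [stock] = 0.07215 x 32.38 = 2.34 M.

2.34 M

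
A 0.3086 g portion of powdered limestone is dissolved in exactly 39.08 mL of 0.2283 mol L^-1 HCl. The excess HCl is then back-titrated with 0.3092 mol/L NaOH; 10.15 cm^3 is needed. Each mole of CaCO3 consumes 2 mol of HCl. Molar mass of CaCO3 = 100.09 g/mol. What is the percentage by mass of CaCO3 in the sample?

93.8%

Total n(HCl) added = 0.2283 x 0.03908 = 0.008922 mol.
n(NaOH) used = 0.3092 x 0.01015 = 0.003138 mol, which equals the excess n(HCl).
So n(HCl) consumed by the sample = 0.008922 - 0.003138 = 0.005784 mol.
n(CaCO3) = 0.005784 / 2 = 0.002892 mol.
mass CaCO3 = 0.002892 x 100.09 = 0.2894 g, so %CaCO3 = 0.2894/0.3086 x 100 = 93.8%.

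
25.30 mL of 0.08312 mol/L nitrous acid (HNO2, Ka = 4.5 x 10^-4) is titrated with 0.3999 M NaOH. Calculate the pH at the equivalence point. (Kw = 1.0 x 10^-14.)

n(HNO2) = 0.08312 x 0.02530 = 0.002103 mol; V(NaOH) at equivalence = 0.002103/0.3999 = 0.005259 L.
At equivalence all the acid is converted to NO2-; total volume = 0.02530 + 0.005259 = 0.03056 L, so [NO2-] = 0.002103/0.03056 = 0.06882 M.
Kb = Kw/Ka = 1.0e-14 / 4.5 x 10^-4 = 2.22e-11.
[OH^-] = sqrt(Kb x [NO2-]) = sqrt(2.22e-11 x 0.06882) = 1.24e-6 M.
pOH = 5.91, so pH = 14.00 - 5.91 = 8.09.

8.09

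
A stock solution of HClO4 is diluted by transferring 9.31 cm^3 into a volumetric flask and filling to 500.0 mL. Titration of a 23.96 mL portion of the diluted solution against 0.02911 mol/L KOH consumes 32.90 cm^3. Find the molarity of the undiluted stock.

2.15 M

n(KOH) = 0.02911 x 0.03290 = 0.0009577 mol.
n(HClO4) in the aliquot = 0.0009577 mol.
[diluted HClO4] = 0.0009577 / 0.02396 = 0.03997 M.
Dilution factor = 500.0/9.310 = 53.71, so [stock] = 0.03997 x 53.71 = 2.15 M.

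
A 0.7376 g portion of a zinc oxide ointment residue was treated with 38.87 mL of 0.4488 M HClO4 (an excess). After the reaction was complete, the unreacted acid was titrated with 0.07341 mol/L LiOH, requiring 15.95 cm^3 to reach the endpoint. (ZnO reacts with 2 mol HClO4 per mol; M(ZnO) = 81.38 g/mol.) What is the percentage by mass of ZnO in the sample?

89.8%

Total n(HClO4) added = 0.4488 x 0.03887 = 0.01744 mol.
n(LiOH) used = 0.07341 x 0.01595 = 0.001171 mol, which equals the excess n(HClO4).
So n(HClO4) consumed by the sample = 0.01744 - 0.001171 = 0.01627 mol.
n(ZnO) = 0.01627 / 2 = 0.008137 mol.
mass ZnO = 0.008137 x 81.38 = 0.6622 g, so %ZnO = 0.6622/0.7376 x 100 = 89.8%.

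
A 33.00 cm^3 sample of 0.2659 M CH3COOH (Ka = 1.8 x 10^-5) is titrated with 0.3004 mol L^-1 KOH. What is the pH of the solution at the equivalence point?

n(CH3COOH) = 0.2659 x 0.03300 = 0.008775 mol; V(KOH) at equivalence = 0.008775/0.3004 = 0.02921 L.
At equivalence all the acid is converted to CH3COO-; total volume = 0.03300 + 0.02921 = 0.06221 L, so [CH3COO-] = 0.008775/0.06221 = 0.1410 M.
Kb = Kw/Ka = 1.0e-14 / 1.8 x 10^-5 = 5.56e-10.
[OH^-] = sqrt(Kb x [CH3COO-]) = sqrt(5.56e-10 x 0.1410) = 8.85e-6 M.
pOH = 5.05, so pH = 14.00 - 5.05 = 8.95.

8.95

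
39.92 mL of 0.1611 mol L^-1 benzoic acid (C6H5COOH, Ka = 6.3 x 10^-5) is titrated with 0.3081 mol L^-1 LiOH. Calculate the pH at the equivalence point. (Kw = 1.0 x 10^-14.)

n(C6H5COOH) = 0.1611 x 0.03992 = 0.006431 mol; V(LiOH) at equivalence = 0.006431/0.3081 = 0.02087 L.
At equivalence all the acid is converted to C6H5COO-; total volume = 0.03992 + 0.02087 = 0.06079 L, so [C6H5COO-] = 0.006431/0.06079 = 0.1058 M.
Kb = Kw/Ka = 1.0e-14 / 6.3 x 10^-5 = 1.59e-10.
[OH^-] = sqrt(Kb x [C6H5COO-]) = sqrt(1.59e-10 x 0.1058) = 4.10e-6 M.
pOH = 5.39, so pH = 14.00 - 5.39 = 8.61.

8.61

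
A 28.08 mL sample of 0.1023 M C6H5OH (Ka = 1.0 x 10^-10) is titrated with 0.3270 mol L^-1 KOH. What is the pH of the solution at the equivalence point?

11.45

n(C6H5OH) = 0.1023 x 0.02808 = 0.002873 mol; V(KOH) at equivalence = 0.002873/0.3270 = 0.008785 L.
At equivalence all the acid is converted to C6H5O-; total volume = 0.02808 + 0.008785 = 0.03686 L, so [C6H5O-] = 0.002873/0.03686 = 0.07792 M.
Kb = Kw/Ka = 1.0e-14 / 1.0 x 10^-10 = 0.000100.
[OH^-] = sqrt(Kb x [C6H5O-]) = sqrt(0.000100 x 0.07792) = 0.00279 M.
pOH = 2.55, so pH = 14.00 - 2.55 = 11.45.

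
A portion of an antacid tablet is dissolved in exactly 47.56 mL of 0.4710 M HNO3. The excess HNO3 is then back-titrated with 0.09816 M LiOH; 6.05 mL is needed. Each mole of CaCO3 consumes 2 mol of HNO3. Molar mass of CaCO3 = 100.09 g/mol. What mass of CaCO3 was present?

1.09 g

Total n(HNO3) added = 0.4710 x 0.04756 = 0.02240 mol.
n(LiOH) used = 0.09816 x 0.006050 = 0.0005939 mol, which equals the excess n(HNO3).
So n(HNO3) consumed by the sample = 0.02240 - 0.0005939 = 0.02181 mol.
n(CaCO3) = 0.02181 / 2 = 0.01090 mol.
mass = 0.01090 mol x 100.09 g/mol = 1.09 g.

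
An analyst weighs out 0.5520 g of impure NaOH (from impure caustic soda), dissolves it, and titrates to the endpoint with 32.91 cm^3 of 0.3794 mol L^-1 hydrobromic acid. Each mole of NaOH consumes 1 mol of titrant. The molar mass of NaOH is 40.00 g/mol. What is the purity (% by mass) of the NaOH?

n(HBr) = 0.3794 x 0.03291 = 0.01249 mol.
n(NaOH) = 0.01249 / 1 = 0.01249 mol.
mass of NaOH = 0.01249 x 40.00 = 0.4994 g.
% purity = 0.4994 / 0.5520 x 100 = 90.5%.

90.5%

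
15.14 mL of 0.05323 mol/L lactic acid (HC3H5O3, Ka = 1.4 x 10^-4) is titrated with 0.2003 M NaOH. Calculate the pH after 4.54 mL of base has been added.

11.72

n(acid) = 0.05323 x 0.01514 = 0.0008059 mol; n(NaOH) added = 0.2003 x 0.004540 = 0.0009094 mol.
Base is in excess by 0.0009094 - 0.0008059 = 0.0001035 mol in a total volume of 0.01968 L.
[OH^-] = 0.0001035/0.01968 = 0.005257 M, so pOH = 2.28 and pH = 14.00 - 2.28 = 11.72.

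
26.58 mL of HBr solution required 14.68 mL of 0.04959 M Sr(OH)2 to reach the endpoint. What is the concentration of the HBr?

0.0548 M

n(Sr(OH)2) delivered = 0.04959 x 0.01468 = 0.0007280 mol.
The reaction is 2 HBr + 1 Sr(OH)2, so n(HBr) = 0.0007280 x 2/1 = 0.001456 mol.
[HBr] = 0.001456 mol / 0.02658 L = 0.0548 M.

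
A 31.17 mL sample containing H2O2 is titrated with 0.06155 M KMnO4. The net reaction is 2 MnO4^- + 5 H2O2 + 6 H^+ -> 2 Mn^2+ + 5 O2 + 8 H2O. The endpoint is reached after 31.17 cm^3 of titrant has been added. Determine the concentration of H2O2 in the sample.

0.154 M

n(KMnO4) = 0.06155 x 0.03117 = 0.001919 mol.
From the balanced equation, 2 mol KMnO4 reacts with 5 mol H2O2, so n(H2O2) = 0.001919 x 5/2 = 0.004796 mol.
[H2O2] = 0.004796 / 0.03117 L = 0.154 M.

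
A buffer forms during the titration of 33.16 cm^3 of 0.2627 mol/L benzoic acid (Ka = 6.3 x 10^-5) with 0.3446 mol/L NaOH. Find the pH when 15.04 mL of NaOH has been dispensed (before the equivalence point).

Initial n(C6H5COOH) = 0.2627 x 0.03316 = 0.008711 mol.
n(NaOH) added = 0.3446 x 0.01504 = 0.005183 mol, converting that many moles of C6H5COOH to C6H5COO-.
Remaining n(C6H5COOH) = 0.003528 mol; n(C6H5COO-) = 0.005183 mol.
By Henderson-Hasselbalch, pH = pKa + log([A^-]/[HA]) = 4.20 + log(0.005183/0.003528) = 4.20 + (+0.17) = 4.37.

4.37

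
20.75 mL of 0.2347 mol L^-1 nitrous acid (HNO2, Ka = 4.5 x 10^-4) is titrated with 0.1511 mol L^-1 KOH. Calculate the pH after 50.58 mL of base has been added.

n(acid) = 0.2347 x 0.02075 = 0.004870 mol; n(KOH) added = 0.1511 x 0.05058 = 0.007643 mol.
Base is in excess by 0.007643 - 0.004870 = 0.002773 mol in a total volume of 0.07133 L.
[OH^-] = 0.002773/0.07133 = 0.03887 M, so pOH = 1.41 and pH = 14.00 - 1.41 = 12.59.

12.59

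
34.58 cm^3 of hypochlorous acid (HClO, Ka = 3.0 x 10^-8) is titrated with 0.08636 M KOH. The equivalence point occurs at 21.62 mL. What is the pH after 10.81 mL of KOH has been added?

7.52

10.81 mL is exactly half the equivalence volume (21.62/2), i.e. the half-equivalence point.
There, n(HA) = n(A^-), so pH = pKa = -log(3.0 x 10^-8) = 7.52.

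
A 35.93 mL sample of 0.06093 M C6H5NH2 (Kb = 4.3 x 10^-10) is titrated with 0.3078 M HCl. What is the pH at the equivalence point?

n(C6H5NH2) = 0.06093 x 0.03593 = 0.002189 mol; V(HCl) at equivalence = 0.002189/0.3078 = 0.007112 L.
At equivalence the base is fully converted to C6H5NH3+; total volume = 0.04304 L, so [C6H5NH3+] = 0.002189/0.04304 = 0.05086 M.
Ka(C6H5NH3+) = Kw/Kb = 1.0e-14 / 4.3 x 10^-10 = 2.33e-5.
[H^+] = sqrt(Ka x [C6H5NH3+]) = sqrt(2.33e-5 x 0.05086) = 0.00109 M.
pH = -log(0.00109) = 2.96.

2.96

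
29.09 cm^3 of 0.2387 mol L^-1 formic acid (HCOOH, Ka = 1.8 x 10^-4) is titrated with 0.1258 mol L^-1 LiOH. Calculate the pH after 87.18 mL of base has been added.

n(acid) = 0.2387 x 0.02909 = 0.006944 mol; n(LiOH) added = 0.1258 x 0.08718 = 0.01097 mol.
Base is in excess by 0.01097 - 0.006944 = 0.004023 mol in a total volume of 0.1163 L.
[OH^-] = 0.004023/0.1163 = 0.03460 M, so pOH = 1.46 and pH = 14.00 - 1.46 = 12.54.

12.54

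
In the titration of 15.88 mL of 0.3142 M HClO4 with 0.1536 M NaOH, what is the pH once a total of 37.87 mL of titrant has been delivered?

12.19

n(acid) = 0.3142 x 0.01588 = 0.004989 mol; n(NaOH) added = 0.1536 x 0.03787 = 0.005817 mol.
Base is in excess by 0.005817 - 0.004989 = 0.0008273 mol in a total volume of 0.05375 L.
[OH^-] = 0.0008273/0.05375 = 0.01539 M, so pOH = 1.81 and pH = 14.00 - 1.81 = 12.19.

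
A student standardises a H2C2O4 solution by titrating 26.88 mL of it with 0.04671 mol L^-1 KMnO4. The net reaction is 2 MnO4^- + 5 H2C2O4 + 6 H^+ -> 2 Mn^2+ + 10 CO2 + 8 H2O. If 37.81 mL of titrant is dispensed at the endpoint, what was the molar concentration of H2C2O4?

n(KMnO4) = 0.04671 x 0.03781 = 0.001766 mol.
From the balanced equation, 2 mol KMnO4 reacts with 5 mol H2C2O4, so n(H2C2O4) = 0.001766 x 5/2 = 0.004415 mol.
[H2C2O4] = 0.004415 / 0.02688 L = 0.164 M.

0.164 M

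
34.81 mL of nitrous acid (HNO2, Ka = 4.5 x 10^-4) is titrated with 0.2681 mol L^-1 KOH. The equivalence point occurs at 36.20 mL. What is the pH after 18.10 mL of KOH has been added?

18.10 mL is exactly half the equivalence volume (36.20/2), i.e. the half-equivalence point.
There, n(HA) = n(A^-), so pH = pKa = -log(4.5 x 10^-4) = 3.35.

3.35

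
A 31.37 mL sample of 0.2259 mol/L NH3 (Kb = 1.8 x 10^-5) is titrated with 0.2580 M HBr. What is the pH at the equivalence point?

5.09

n(NH3) = 0.2259 x 0.03137 = 0.007086 mol; V(HBr) at equivalence = 0.007086/0.2580 = 0.02747 L.
At equivalence the base is fully converted to NH4+; total volume = 0.05884 L, so [NH4+] = 0.007086/0.05884 = 0.1204 M.
Ka(NH4+) = Kw/Kb = 1.0e-14 / 1.8 x 10^-5 = 5.56e-10.
[H^+] = sqrt(Ka x [NH4+]) = sqrt(5.56e-10 x 0.1204) = 8.18e-6 M.
pH = -log(8.18e-6) = 5.09.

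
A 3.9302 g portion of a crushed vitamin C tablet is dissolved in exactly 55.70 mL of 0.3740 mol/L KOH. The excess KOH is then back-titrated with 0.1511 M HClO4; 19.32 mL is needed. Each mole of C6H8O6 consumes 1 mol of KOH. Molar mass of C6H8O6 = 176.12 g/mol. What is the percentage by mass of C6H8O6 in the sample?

80.3%

Total n(KOH) added = 0.3740 x 0.05570 = 0.02083 mol.
n(HClO4) used = 0.1511 x 0.01932 = 0.002919 mol, which equals the excess n(KOH).
So n(KOH) consumed by the sample = 0.02083 - 0.002919 = 0.01791 mol.
n(C6H8O6) = 0.01791 / 1 = 0.01791 mol.
mass C6H8O6 = 0.01791 x 176.12 = 3.155 g, so %C6H8O6 = 3.155/3.9302 x 100 = 80.3%.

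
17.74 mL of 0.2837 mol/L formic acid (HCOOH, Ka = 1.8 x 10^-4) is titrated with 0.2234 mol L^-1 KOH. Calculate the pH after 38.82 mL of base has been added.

12.81

n(acid) = 0.2837 x 0.01774 = 0.005033 mol; n(KOH) added = 0.2234 x 0.03882 = 0.008672 mol.
Base is in excess by 0.008672 - 0.005033 = 0.003640 mol in a total volume of 0.05656 L.
[OH^-] = 0.003640/0.05656 = 0.06435 M, so pOH = 1.19 and pH = 14.00 - 1.19 = 12.81.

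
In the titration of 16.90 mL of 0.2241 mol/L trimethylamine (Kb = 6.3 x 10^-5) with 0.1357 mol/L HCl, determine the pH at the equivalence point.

5.44

n((CH3)3N) = 0.2241 x 0.01690 = 0.003787 mol; V(HCl) at equivalence = 0.003787/0.1357 = 0.02791 L.
At equivalence the base is fully converted to (CH3)3NH+; total volume = 0.04481 L, so [(CH3)3NH+] = 0.003787/0.04481 = 0.08452 M.
Ka((CH3)3NH+) = Kw/Kb = 1.0e-14 / 6.3 x 10^-5 = 1.59e-10.
[H^+] = sqrt(Ka x [(CH3)3NH+]) = sqrt(1.59e-10 x 0.08452) = 3.66e-6 M.
pH = -log(3.66e-6) = 5.44.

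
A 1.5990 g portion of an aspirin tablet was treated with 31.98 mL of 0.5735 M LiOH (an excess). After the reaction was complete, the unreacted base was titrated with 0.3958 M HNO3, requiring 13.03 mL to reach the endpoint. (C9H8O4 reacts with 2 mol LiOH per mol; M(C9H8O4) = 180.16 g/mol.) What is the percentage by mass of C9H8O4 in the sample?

Total n(LiOH) added = 0.5735 x 0.03198 = 0.01834 mol.
n(HNO3) used = 0.3958 x 0.01303 = 0.005157 mol, which equals the excess n(LiOH).
So n(LiOH) consumed by the sample = 0.01834 - 0.005157 = 0.01318 mol.
n(C9H8O4) = 0.01318 / 2 = 0.006592 mol.
mass C9H8O4 = 0.006592 x 180.16 = 1.188 g, so %C9H8O4 = 1.188/1.5990 x 100 = 74.3%.

74.3%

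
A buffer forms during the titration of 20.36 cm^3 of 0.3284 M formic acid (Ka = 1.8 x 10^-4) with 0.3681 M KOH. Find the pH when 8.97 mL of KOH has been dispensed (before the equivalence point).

3.73

Initial n(HCOOH) = 0.3284 x 0.02036 = 0.006686 mol.
n(KOH) added = 0.3681 x 0.008970 = 0.003302 mol, converting that many moles of HCOOH to HCOO-.
Remaining n(HCOOH) = 0.003384 mol; n(HCOO-) = 0.003302 mol.
By Henderson-Hasselbalch, pH = pKa + log([A^-]/[HA]) = 3.74 + log(0.003302/0.003384) = 3.74 + (-0.01) = 3.73.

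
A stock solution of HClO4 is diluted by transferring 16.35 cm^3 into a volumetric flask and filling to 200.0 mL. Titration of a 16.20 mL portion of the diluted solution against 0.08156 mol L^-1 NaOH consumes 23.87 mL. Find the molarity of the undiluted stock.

1.47 M

n(NaOH) = 0.08156 x 0.02387 = 0.001947 mol.
n(HClO4) in the aliquot = 0.001947 mol.
[diluted HClO4] = 0.001947 / 0.01620 = 0.1202 M.
Dilution factor = 200.0/16.35 = 12.23, so [stock] = 0.1202 x 12.23 = 1.47 M.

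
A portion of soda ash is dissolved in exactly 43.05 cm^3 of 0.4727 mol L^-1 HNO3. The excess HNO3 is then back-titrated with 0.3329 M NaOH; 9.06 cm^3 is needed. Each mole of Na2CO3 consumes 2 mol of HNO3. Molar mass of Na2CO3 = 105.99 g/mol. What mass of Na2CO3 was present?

0.919 g

Total n(HNO3) added = 0.4727 x 0.04305 = 0.02035 mol.
n(NaOH) used = 0.3329 x 0.009060 = 0.003016 mol, which equals the excess n(HNO3).
So n(HNO3) consumed by the sample = 0.02035 - 0.003016 = 0.01733 mol.
n(Na2CO3) = 0.01733 / 2 = 0.008667 mol.
mass = 0.008667 mol x 105.99 g/mol = 0.919 g.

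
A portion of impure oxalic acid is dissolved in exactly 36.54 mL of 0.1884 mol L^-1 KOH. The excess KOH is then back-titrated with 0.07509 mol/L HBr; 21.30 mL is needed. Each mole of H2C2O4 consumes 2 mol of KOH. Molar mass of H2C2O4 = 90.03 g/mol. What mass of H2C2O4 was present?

0.238 g

Total n(KOH) added = 0.1884 x 0.03654 = 0.006884 mol.
n(HBr) used = 0.07509 x 0.02130 = 0.001599 mol, which equals the excess n(KOH).
So n(KOH) consumed by the sample = 0.006884 - 0.001599 = 0.005285 mol.
n(H2C2O4) = 0.005285 / 2 = 0.002642 mol.
mass = 0.002642 mol x 90.03 g/mol = 0.238 g.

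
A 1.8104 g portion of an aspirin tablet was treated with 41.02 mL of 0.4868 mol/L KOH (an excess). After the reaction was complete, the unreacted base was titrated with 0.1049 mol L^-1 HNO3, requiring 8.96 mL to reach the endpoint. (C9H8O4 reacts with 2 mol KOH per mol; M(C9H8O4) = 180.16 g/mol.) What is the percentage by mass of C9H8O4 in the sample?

94.7%

Total n(KOH) added = 0.4868 x 0.04102 = 0.01997 mol.
n(HNO3) used = 0.1049 x 0.008960 = 0.0009399 mol, which equals the excess n(KOH).
So n(KOH) consumed by the sample = 0.01997 - 0.0009399 = 0.01903 mol.
n(C9H8O4) = 0.01903 / 2 = 0.009514 mol.
mass C9H8O4 = 0.009514 x 180.16 = 1.714 g, so %C9H8O4 = 1.714/1.8104 x 100 = 94.7%.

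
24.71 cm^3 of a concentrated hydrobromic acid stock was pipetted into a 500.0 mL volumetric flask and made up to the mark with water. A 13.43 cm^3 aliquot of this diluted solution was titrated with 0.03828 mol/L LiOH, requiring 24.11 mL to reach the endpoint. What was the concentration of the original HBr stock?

1.39 M

n(LiOH) = 0.03828 x 0.02411 = 0.0009229 mol.
n(HBr) in the aliquot = 0.0009229 mol.
[diluted HBr] = 0.0009229 / 0.01343 = 0.06872 M.
Dilution factor = 500.0/24.71 = 20.23, so [stock] = 0.06872 x 20.23 = 1.39 M.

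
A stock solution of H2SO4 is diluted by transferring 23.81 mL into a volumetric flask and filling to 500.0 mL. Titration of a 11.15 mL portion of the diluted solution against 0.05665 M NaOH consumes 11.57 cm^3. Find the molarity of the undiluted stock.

n(NaOH) = 0.05665 x 0.01157 = 0.0006554 mol.
n(H2SO4) in the aliquot = 0.0006554 x 1/2 = 0.0003277 mol.
[diluted H2SO4] = 0.0003277 / 0.01115 = 0.02939 M.
Dilution factor = 500.0/23.81 = 21.00, so [stock] = 0.02939 x 21.00 = 0.617 M.

0.617 M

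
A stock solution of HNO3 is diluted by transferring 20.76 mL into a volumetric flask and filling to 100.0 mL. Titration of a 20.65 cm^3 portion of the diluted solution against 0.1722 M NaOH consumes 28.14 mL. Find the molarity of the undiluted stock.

1.13 M

n(NaOH) = 0.1722 x 0.02814 = 0.004846 mol.
n(HNO3) in the aliquot = 0.004846 mol.
[diluted HNO3] = 0.004846 / 0.02065 = 0.2347 M.
Dilution factor = 100.0/20.76 = 4.817, so [stock] = 0.2347 x 4.817 = 1.13 M.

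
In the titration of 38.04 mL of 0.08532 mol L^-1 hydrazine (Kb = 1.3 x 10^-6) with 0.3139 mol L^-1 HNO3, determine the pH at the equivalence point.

n(N2H4) = 0.08532 x 0.03804 = 0.003246 mol; V(HNO3) at equivalence = 0.003246/0.3139 = 0.01034 L.
At equivalence the base is fully converted to N2H5+; total volume = 0.04838 L, so [N2H5+] = 0.003246/0.04838 = 0.06709 M.
Ka(N2H5+) = Kw/Kb = 1.0e-14 / 1.3 x 10^-6 = 7.69e-9.
[H^+] = sqrt(Ka x [N2H5+]) = sqrt(7.69e-9 x 0.06709) = 2.27e-5 M.
pH = -log(2.27e-5) = 4.64.

4.64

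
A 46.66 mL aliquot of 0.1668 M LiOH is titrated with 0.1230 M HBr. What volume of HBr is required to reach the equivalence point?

63.3 mL

n(LiOH) = 0.1668 mol/L x 0.04666 L = 0.007783 mol.
At equivalence n(HBr) = n(LiOH) = 0.007783 mol.
V(HBr) = 0.007783 / 0.1230 = 0.06328 L = 63.3 mL.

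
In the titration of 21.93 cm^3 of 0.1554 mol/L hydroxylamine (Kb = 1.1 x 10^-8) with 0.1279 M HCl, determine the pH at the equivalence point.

n(NH2OH) = 0.1554 x 0.02193 = 0.003408 mol; V(HCl) at equivalence = 0.003408/0.1279 = 0.02665 L.
At equivalence the base is fully converted to NH3OH+; total volume = 0.04858 L, so [NH3OH+] = 0.003408/0.04858 = 0.07016 M.
Ka(NH3OH+) = Kw/Kb = 1.0e-14 / 1.1 x 10^-8 = 9.09e-7.
[H^+] = sqrt(Ka x [NH3OH+]) = sqrt(9.09e-7 x 0.07016) = 0.000253 M.
pH = -log(0.000253) = 3.60.

3.60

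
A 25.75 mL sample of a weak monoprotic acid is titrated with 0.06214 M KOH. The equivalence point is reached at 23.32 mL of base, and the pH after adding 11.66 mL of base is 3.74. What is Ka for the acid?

1.8 x 10^-4

11.66 mL is half of the equivalence volume, so this is the half-equivalence point where [HA] = [A^-].
At half-equivalence pH = pKa, so pKa = 3.74.
Ka = 10^(-3.74) = 1.8 x 10^-4.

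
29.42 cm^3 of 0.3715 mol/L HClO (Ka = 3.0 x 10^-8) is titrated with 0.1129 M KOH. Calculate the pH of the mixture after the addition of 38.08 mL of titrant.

7.33

Initial n(HClO) = 0.3715 x 0.02942 = 0.01093 mol.
n(KOH) added = 0.1129 x 0.03808 = 0.004299 mol, converting that many moles of HClO to ClO-.
Remaining n(HClO) = 0.006630 mol; n(ClO-) = 0.004299 mol.
By Henderson-Hasselbalch, pH = pKa + log([A^-]/[HA]) = 7.52 + log(0.004299/0.006630) = 7.52 + (-0.19) = 7.33.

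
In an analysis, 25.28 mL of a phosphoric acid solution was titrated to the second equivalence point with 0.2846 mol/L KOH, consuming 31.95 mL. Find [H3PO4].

n(KOH) = 0.2846 x 0.03195 = 0.009093 mol.
At the second equivalence point, 2 mol OH^- react per mol H3PO4, so n(H3PO4) = 0.009093 / 2 = 0.004546 mol.
[H3PO4] = 0.004546 / 0.02528 L = 0.180 M.

0.180 M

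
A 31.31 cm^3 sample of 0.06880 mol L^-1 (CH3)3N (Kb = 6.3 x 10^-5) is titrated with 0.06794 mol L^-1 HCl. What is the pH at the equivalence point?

n((CH3)3N) = 0.06880 x 0.03131 = 0.002154 mol; V(HCl) at equivalence = 0.002154/0.06794 = 0.03171 L.
At equivalence the base is fully converted to (CH3)3NH+; total volume = 0.06302 L, so [(CH3)3NH+] = 0.002154/0.06302 = 0.03418 M.
Ka((CH3)3NH+) = Kw/Kb = 1.0e-14 / 6.3 x 10^-5 = 1.59e-10.
[H^+] = sqrt(Ka x [(CH3)3NH+]) = sqrt(1.59e-10 x 0.03418) = 2.33e-6 M.
pH = -log(2.33e-6) = 5.63.

5.63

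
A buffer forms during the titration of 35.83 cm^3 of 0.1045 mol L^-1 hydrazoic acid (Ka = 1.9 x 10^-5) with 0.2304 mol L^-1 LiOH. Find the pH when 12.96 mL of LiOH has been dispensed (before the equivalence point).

5.32

Initial n(HN3) = 0.1045 x 0.03583 = 0.003744 mol.
n(LiOH) added = 0.2304 x 0.01296 = 0.002986 mol, converting that many moles of HN3 to N3-.
Remaining n(HN3) = 0.0007583 mol; n(N3-) = 0.002986 mol.
By Henderson-Hasselbalch, pH = pKa + log([A^-]/[HA]) = 4.72 + log(0.002986/0.0007583) = 4.72 + (+0.60) = 5.32.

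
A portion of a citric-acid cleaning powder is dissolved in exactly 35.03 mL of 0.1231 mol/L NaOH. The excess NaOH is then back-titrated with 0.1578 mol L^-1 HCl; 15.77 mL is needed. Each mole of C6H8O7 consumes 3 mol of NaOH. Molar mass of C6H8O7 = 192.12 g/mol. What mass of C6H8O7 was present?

0.117 g

Total n(NaOH) added = 0.1231 x 0.03503 = 0.004312 mol.
n(HCl) used = 0.1578 x 0.01577 = 0.002489 mol, which equals the excess n(NaOH).
So n(NaOH) consumed by the sample = 0.004312 - 0.002489 = 0.001824 mol.
n(C6H8O7) = 0.001824 / 3 = 0.0006079 mol.
mass = 0.0006079 mol x 192.12 g/mol = 0.117 g.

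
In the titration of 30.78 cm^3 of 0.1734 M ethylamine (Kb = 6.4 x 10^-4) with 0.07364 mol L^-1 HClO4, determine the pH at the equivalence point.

6.05

n(C2H5NH2) = 0.1734 x 0.03078 = 0.005337 mol; V(HClO4) at equivalence = 0.005337/0.07364 = 0.07248 L.
At equivalence the base is fully converted to C2H5NH3+; total volume = 0.1033 L, so [C2H5NH3+] = 0.005337/0.1033 = 0.05169 M.
Ka(C2H5NH3+) = Kw/Kb = 1.0e-14 / 6.4 x 10^-4 = 1.56e-11.
[H^+] = sqrt(Ka x [C2H5NH3+]) = sqrt(1.56e-11 x 0.05169) = 8.99e-7 M.
pH = -log(8.99e-7) = 6.05.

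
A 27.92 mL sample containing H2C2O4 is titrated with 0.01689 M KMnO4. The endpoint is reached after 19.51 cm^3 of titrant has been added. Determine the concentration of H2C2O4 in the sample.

0.0295 M

n(KMnO4) = 0.01689 x 0.01951 = 0.0003295 mol.
From the balanced equation, 2 mol KMnO4 reacts with 5 mol H2C2O4, so n(H2C2O4) = 0.0003295 x 5/2 = 0.0008238 mol.
[H2C2O4] = 0.0008238 / 0.02792 L = 0.0295 M.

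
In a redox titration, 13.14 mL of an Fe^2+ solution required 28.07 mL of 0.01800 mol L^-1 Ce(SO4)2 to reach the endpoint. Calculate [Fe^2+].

n(Ce(SO4)2) = 0.01800 x 0.02807 = 0.0005053 mol.
From the balanced equation, 1 mol Ce(SO4)2 reacts with 1 mol Fe^2+, so n(Fe^2+) = 0.0005053 x 1/1 = 0.0005053 mol.
[Fe^2+] = 0.0005053 / 0.01314 L = 0.0385 M.

0.0385 M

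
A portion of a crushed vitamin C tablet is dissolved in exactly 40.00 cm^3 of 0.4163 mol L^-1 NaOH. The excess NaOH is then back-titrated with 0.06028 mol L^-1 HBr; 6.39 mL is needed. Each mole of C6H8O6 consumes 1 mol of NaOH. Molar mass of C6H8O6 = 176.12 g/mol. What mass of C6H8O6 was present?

Total n(NaOH) added = 0.4163 x 0.04000 = 0.01665 mol.
n(HBr) used = 0.06028 x 0.006390 = 0.0003852 mol, which equals the excess n(NaOH).
So n(NaOH) consumed by the sample = 0.01665 - 0.0003852 = 0.01627 mol.
n(C6H8O6) = 0.01627 / 1 = 0.01627 mol.
mass = 0.01627 mol x 176.12 g/mol = 2.86 g.

2.86 g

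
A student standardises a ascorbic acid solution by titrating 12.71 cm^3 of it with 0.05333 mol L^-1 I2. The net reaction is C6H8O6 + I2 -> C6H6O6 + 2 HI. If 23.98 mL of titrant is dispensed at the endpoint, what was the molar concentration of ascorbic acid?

n(I2) = 0.05333 x 0.02398 = 0.001279 mol.
From the balanced equation, 1 mol I2 reacts with 1 mol ascorbic acid, so n(ascorbic acid) = 0.001279 x 1/1 = 0.001279 mol.
[ascorbic acid] = 0.001279 / 0.01271 L = 0.101 M.

0.101 M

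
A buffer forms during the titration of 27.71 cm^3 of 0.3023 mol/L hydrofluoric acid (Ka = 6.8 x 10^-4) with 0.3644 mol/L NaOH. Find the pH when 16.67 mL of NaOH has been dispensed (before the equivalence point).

Initial n(HF) = 0.3023 x 0.02771 = 0.008377 mol.
n(NaOH) added = 0.3644 x 0.01667 = 0.006075 mol, converting that many moles of HF to F-.
Remaining n(HF) = 0.002302 mol; n(F-) = 0.006075 mol.
By Henderson-Hasselbalch, pH = pKa + log([A^-]/[HA]) = 3.17 + log(0.006075/0.002302) = 3.17 + (+0.42) = 3.59.

3.59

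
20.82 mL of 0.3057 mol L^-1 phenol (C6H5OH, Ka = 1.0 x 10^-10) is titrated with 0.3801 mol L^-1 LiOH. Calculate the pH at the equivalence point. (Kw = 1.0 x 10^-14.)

n(C6H5OH) = 0.3057 x 0.02082 = 0.006365 mol; V(LiOH) at equivalence = 0.006365/0.3801 = 0.01674 L.
At equivalence all the acid is converted to C6H5O-; total volume = 0.02082 + 0.01674 = 0.03756 L, so [C6H5O-] = 0.006365/0.03756 = 0.1694 M.
Kb = Kw/Ka = 1.0e-14 / 1.0 x 10^-10 = 0.000100.
[OH^-] = sqrt(Kb x [C6H5O-]) = sqrt(0.000100 x 0.1694) = 0.00412 M.
pOH = 2.39, so pH = 14.00 - 2.39 = 11.61.

11.61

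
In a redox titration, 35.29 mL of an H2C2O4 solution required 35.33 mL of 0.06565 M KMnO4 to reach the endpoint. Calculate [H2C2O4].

n(KMnO4) = 0.06565 x 0.03533 = 0.002319 mol.
From the balanced equation, 2 mol KMnO4 reacts with 5 mol H2C2O4, so n(H2C2O4) = 0.002319 x 5/2 = 0.005799 mol.
[H2C2O4] = 0.005799 / 0.03529 L = 0.164 M.

0.164 M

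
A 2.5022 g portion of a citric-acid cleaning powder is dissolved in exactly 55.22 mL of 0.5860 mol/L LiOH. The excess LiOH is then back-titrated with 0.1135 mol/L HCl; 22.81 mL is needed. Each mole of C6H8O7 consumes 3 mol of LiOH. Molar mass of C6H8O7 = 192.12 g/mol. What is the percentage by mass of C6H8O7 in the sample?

Total n(LiOH) added = 0.5860 x 0.05522 = 0.03236 mol.
n(HCl) used = 0.1135 x 0.02281 = 0.002589 mol, which equals the excess n(LiOH).
So n(LiOH) consumed by the sample = 0.03236 - 0.002589 = 0.02977 mol.
n(C6H8O7) = 0.02977 / 3 = 0.009923 mol.
mass C6H8O7 = 0.009923 x 192.12 = 1.906 g, so %C6H8O7 = 1.906/2.5022 x 100 = 76.2%.

76.2%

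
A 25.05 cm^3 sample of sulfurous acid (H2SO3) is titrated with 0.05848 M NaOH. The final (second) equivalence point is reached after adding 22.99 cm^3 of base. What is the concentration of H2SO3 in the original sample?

n(NaOH) = 0.05848 x 0.02299 = 0.001344 mol.
At the final (second) equivalence point, 2 mol OH^- react per mol H2SO3, so n(H2SO3) = 0.001344 / 2 = 0.0006722 mol.
[H2SO3] = 0.0006722 / 0.02505 L = 0.0268 M.

0.0268 M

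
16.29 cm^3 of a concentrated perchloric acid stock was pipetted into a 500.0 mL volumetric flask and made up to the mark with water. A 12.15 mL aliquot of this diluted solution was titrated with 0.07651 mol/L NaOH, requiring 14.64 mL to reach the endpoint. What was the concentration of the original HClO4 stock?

2.83 M

n(NaOH) = 0.07651 x 0.01464 = 0.001120 mol.
n(HClO4) in the aliquot = 0.001120 mol.
[diluted HClO4] = 0.001120 / 0.01215 = 0.09219 M.
Dilution factor = 500.0/16.29 = 30.69, so [stock] = 0.09219 x 30.69 = 2.83 M.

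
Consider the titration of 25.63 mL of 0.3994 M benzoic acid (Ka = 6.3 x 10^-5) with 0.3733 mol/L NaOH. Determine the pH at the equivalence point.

8.74

n(C6H5COOH) = 0.3994 x 0.02563 = 0.01024 mol; V(NaOH) at equivalence = 0.01024/0.3733 = 0.02742 L.
At equivalence all the acid is converted to C6H5COO-; total volume = 0.02563 + 0.02742 = 0.05305 L, so [C6H5COO-] = 0.01024/0.05305 = 0.1930 M.
Kb = Kw/Ka = 1.0e-14 / 6.3 x 10^-5 = 1.59e-10.
[OH^-] = sqrt(Kb x [C6H5COO-]) = sqrt(1.59e-10 x 0.1930) = 5.53e-6 M.
pOH = 5.26, so pH = 14.00 - 5.26 = 8.74.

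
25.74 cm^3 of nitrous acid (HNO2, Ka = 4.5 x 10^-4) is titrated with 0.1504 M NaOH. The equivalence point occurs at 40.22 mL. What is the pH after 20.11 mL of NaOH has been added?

3.35

20.11 mL is exactly half the equivalence volume (40.22/2), i.e. the half-equivalence point.
There, n(HA) = n(A^-), so pH = pKa = -log(4.5 x 10^-4) = 3.35.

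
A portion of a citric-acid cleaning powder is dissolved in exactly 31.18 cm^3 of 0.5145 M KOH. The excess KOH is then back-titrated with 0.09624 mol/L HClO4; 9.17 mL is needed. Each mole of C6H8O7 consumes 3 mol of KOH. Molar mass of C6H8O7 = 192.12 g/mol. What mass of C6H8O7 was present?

Total n(KOH) added = 0.5145 x 0.03118 = 0.01604 mol.
n(HClO4) used = 0.09624 x 0.009170 = 0.0008825 mol, which equals the excess n(KOH).
So n(KOH) consumed by the sample = 0.01604 - 0.0008825 = 0.01516 mol.
n(C6H8O7) = 0.01516 / 3 = 0.005053 mol.
mass = 0.005053 mol x 192.12 g/mol = 0.971 g.

0.971 g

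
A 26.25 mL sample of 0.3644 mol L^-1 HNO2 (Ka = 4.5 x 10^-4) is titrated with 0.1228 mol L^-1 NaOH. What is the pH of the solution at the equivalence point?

n(HNO2) = 0.3644 x 0.02625 = 0.009565 mol; V(NaOH) at equivalence = 0.009565/0.1228 = 0.07789 L.
At equivalence all the acid is converted to NO2-; total volume = 0.02625 + 0.07789 = 0.1041 L, so [NO2-] = 0.009565/0.1041 = 0.09185 M.
Kb = Kw/Ka = 1.0e-14 / 4.5 x 10^-4 = 2.22e-11.
[OH^-] = sqrt(Kb x [NO2-]) = sqrt(2.22e-11 x 0.09185) = 1.43e-6 M.
pOH = 5.85, so pH = 14.00 - 5.85 = 8.15.

8.15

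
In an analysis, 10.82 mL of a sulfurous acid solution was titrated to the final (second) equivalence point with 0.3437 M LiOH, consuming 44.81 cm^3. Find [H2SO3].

0.712 M

n(LiOH) = 0.3437 x 0.04481 = 0.01540 mol.
At the final (second) equivalence point, 2 mol OH^- react per mol H2SO3, so n(H2SO3) = 0.01540 / 2 = 0.007701 mol.
[H2SO3] = 0.007701 / 0.01082 L = 0.712 M.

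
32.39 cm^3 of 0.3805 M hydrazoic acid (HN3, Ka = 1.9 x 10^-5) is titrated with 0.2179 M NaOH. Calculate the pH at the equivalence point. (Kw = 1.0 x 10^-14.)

8.93

n(HN3) = 0.3805 x 0.03239 = 0.01232 mol; V(NaOH) at equivalence = 0.01232/0.2179 = 0.05656 L.
At equivalence all the acid is converted to N3-; total volume = 0.03239 + 0.05656 = 0.08895 L, so [N3-] = 0.01232/0.08895 = 0.1386 M.
Kb = Kw/Ka = 1.0e-14 / 1.9 x 10^-5 = 5.26e-10.
[OH^-] = sqrt(Kb x [N3-]) = sqrt(5.26e-10 x 0.1386) = 8.54e-6 M.
pOH = 5.07, so pH = 14.00 - 5.07 = 8.93.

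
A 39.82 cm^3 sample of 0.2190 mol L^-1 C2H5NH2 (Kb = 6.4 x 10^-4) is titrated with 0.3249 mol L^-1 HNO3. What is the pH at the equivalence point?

5.84

n(C2H5NH2) = 0.2190 x 0.03982 = 0.008721 mol; V(HNO3) at equivalence = 0.008721/0.3249 = 0.02684 L.
At equivalence the base is fully converted to C2H5NH3+; total volume = 0.06666 L, so [C2H5NH3+] = 0.008721/0.06666 = 0.1308 M.
Ka(C2H5NH3+) = Kw/Kb = 1.0e-14 / 6.4 x 10^-4 = 1.56e-11.
[H^+] = sqrt(Ka x [C2H5NH3+]) = sqrt(1.56e-11 x 0.1308) = 1.43e-6 M.
pH = -log(1.43e-6) = 5.84.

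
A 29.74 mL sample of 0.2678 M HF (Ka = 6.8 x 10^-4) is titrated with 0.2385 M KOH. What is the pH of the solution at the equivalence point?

8.13

n(HF) = 0.2678 x 0.02974 = 0.007964 mol; V(KOH) at equivalence = 0.007964/0.2385 = 0.03339 L.
At equivalence all the acid is converted to F-; total volume = 0.02974 + 0.03339 = 0.06313 L, so [F-] = 0.007964/0.06313 = 0.1262 M.
Kb = Kw/Ka = 1.0e-14 / 6.8 x 10^-4 = 1.47e-11.
[OH^-] = sqrt(Kb x [F-]) = sqrt(1.47e-11 x 0.1262) = 1.36e-6 M.
pOH = 5.87, so pH = 14.00 - 5.87 = 8.13.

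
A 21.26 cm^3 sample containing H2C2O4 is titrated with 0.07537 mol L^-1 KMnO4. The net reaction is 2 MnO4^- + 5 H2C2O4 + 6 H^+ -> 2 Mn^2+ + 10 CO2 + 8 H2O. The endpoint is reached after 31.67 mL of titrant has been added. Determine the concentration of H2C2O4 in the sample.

0.281 M

n(KMnO4) = 0.07537 x 0.03167 = 0.002387 mol.
From the balanced equation, 2 mol KMnO4 reacts with 5 mol H2C2O4, so n(H2C2O4) = 0.002387 x 5/2 = 0.005967 mol.
[H2C2O4] = 0.005967 / 0.02126 L = 0.281 M.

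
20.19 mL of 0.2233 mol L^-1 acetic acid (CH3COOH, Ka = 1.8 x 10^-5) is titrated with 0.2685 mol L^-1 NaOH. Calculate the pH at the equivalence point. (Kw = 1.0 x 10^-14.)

8.92

n(CH3COOH) = 0.2233 x 0.02019 = 0.004508 mol; V(NaOH) at equivalence = 0.004508/0.2685 = 0.01679 L.
At equivalence all the acid is converted to CH3COO-; total volume = 0.02019 + 0.01679 = 0.03698 L, so [CH3COO-] = 0.004508/0.03698 = 0.1219 M.
Kb = Kw/Ka = 1.0e-14 / 1.8 x 10^-5 = 5.56e-10.
[OH^-] = sqrt(Kb x [CH3COO-]) = sqrt(5.56e-10 x 0.1219) = 8.23e-6 M.
pOH = 5.08, so pH = 14.00 - 5.08 = 8.92.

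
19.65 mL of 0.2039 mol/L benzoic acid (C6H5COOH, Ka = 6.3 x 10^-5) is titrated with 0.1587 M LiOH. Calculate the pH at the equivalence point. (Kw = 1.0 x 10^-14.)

8.58

n(C6H5COOH) = 0.2039 x 0.01965 = 0.004007 mol; V(LiOH) at equivalence = 0.004007/0.1587 = 0.02525 L.
At equivalence all the acid is converted to C6H5COO-; total volume = 0.01965 + 0.02525 = 0.04490 L, so [C6H5COO-] = 0.004007/0.04490 = 0.08924 M.
Kb = Kw/Ka = 1.0e-14 / 6.3 x 10^-5 = 1.59e-10.
[OH^-] = sqrt(Kb x [C6H5COO-]) = sqrt(1.59e-10 x 0.08924) = 3.76e-6 M.
pOH = 5.42, so pH = 14.00 - 5.42 = 8.58.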